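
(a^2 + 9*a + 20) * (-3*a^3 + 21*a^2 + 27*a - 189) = -3*a^5 - 6*a^4 + 156*a^3 + 474*a^2 - 1161*a - 3780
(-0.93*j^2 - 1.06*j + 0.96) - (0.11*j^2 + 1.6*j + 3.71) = -1.04*j^2 - 2.66*j - 2.75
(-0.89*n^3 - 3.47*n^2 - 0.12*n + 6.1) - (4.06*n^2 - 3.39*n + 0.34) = -0.89*n^3 - 7.53*n^2 + 3.27*n + 5.76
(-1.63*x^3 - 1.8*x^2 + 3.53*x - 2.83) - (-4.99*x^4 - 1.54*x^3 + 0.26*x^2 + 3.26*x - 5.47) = 4.99*x^4 - 0.0899999999999999*x^3 - 2.06*x^2 + 0.27*x + 2.64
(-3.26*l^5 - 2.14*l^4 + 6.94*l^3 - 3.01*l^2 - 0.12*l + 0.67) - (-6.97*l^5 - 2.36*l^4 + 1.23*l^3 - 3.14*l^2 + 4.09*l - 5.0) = 3.71*l^5 + 0.22*l^4 + 5.71*l^3 + 0.13*l^2 - 4.21*l + 5.67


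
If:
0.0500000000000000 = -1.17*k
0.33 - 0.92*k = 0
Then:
No Solution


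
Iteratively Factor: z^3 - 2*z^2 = (z - 2)*(z^2) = z*(z - 2)*(z)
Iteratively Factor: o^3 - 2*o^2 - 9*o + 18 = (o + 3)*(o^2 - 5*o + 6) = (o - 3)*(o + 3)*(o - 2)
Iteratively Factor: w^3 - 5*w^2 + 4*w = (w - 1)*(w^2 - 4*w) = (w - 4)*(w - 1)*(w)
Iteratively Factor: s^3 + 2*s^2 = (s)*(s^2 + 2*s) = s^2*(s + 2)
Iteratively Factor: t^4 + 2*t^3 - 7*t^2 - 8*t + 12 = (t - 2)*(t^3 + 4*t^2 + t - 6) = (t - 2)*(t + 3)*(t^2 + t - 2) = (t - 2)*(t + 2)*(t + 3)*(t - 1)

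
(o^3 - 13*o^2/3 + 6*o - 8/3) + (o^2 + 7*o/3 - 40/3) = o^3 - 10*o^2/3 + 25*o/3 - 16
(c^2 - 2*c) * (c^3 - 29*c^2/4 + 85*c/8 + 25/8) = c^5 - 37*c^4/4 + 201*c^3/8 - 145*c^2/8 - 25*c/4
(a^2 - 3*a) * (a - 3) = a^3 - 6*a^2 + 9*a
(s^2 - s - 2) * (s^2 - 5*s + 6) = s^4 - 6*s^3 + 9*s^2 + 4*s - 12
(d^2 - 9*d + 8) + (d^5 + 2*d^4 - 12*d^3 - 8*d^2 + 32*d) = d^5 + 2*d^4 - 12*d^3 - 7*d^2 + 23*d + 8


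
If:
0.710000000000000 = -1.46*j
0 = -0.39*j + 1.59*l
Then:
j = -0.49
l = -0.12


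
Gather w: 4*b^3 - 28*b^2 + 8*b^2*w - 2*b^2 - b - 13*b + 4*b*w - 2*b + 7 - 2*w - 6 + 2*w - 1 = 4*b^3 - 30*b^2 - 16*b + w*(8*b^2 + 4*b)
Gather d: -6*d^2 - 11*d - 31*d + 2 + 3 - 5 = -6*d^2 - 42*d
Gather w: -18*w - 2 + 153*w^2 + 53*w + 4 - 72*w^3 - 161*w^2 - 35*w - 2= -72*w^3 - 8*w^2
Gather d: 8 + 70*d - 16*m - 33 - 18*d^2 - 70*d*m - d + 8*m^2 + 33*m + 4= -18*d^2 + d*(69 - 70*m) + 8*m^2 + 17*m - 21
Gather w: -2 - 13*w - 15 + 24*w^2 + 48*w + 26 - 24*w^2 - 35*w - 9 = 0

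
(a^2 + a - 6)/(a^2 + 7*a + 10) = (a^2 + a - 6)/(a^2 + 7*a + 10)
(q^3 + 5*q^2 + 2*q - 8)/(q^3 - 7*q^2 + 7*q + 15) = (q^3 + 5*q^2 + 2*q - 8)/(q^3 - 7*q^2 + 7*q + 15)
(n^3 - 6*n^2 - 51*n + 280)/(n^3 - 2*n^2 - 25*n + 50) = (n^2 - n - 56)/(n^2 + 3*n - 10)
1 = 1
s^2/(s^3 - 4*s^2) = 1/(s - 4)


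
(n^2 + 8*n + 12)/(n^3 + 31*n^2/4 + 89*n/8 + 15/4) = 8*(n + 2)/(8*n^2 + 14*n + 5)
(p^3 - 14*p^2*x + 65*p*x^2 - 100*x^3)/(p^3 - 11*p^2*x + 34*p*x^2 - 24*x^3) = (p^2 - 10*p*x + 25*x^2)/(p^2 - 7*p*x + 6*x^2)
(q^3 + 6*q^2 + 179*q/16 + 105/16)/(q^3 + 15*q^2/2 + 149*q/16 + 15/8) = (4*q^2 + 19*q + 21)/(4*q^2 + 25*q + 6)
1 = 1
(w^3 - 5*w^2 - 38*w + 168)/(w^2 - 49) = (w^2 + 2*w - 24)/(w + 7)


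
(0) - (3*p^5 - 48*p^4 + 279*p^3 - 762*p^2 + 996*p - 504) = -3*p^5 + 48*p^4 - 279*p^3 + 762*p^2 - 996*p + 504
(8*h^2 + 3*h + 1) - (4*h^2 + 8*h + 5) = 4*h^2 - 5*h - 4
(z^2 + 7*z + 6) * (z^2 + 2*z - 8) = z^4 + 9*z^3 + 12*z^2 - 44*z - 48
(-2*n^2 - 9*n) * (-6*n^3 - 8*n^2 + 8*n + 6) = 12*n^5 + 70*n^4 + 56*n^3 - 84*n^2 - 54*n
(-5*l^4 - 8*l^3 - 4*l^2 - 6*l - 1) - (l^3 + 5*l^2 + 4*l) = -5*l^4 - 9*l^3 - 9*l^2 - 10*l - 1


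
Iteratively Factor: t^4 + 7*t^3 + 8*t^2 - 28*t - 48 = (t + 4)*(t^3 + 3*t^2 - 4*t - 12) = (t + 2)*(t + 4)*(t^2 + t - 6) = (t - 2)*(t + 2)*(t + 4)*(t + 3)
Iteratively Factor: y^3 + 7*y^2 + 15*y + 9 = (y + 3)*(y^2 + 4*y + 3) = (y + 1)*(y + 3)*(y + 3)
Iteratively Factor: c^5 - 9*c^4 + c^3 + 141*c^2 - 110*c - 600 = (c + 3)*(c^4 - 12*c^3 + 37*c^2 + 30*c - 200) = (c - 4)*(c + 3)*(c^3 - 8*c^2 + 5*c + 50) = (c - 5)*(c - 4)*(c + 3)*(c^2 - 3*c - 10) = (c - 5)*(c - 4)*(c + 2)*(c + 3)*(c - 5)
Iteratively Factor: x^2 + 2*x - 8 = (x - 2)*(x + 4)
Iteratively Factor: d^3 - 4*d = (d + 2)*(d^2 - 2*d) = (d - 2)*(d + 2)*(d)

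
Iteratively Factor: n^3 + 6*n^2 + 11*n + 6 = (n + 1)*(n^2 + 5*n + 6) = (n + 1)*(n + 2)*(n + 3)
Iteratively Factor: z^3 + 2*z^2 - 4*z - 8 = (z + 2)*(z^2 - 4) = (z + 2)^2*(z - 2)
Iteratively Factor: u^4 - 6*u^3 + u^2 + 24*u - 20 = (u - 5)*(u^3 - u^2 - 4*u + 4) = (u - 5)*(u - 2)*(u^2 + u - 2) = (u - 5)*(u - 2)*(u - 1)*(u + 2)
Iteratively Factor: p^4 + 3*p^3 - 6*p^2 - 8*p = (p)*(p^3 + 3*p^2 - 6*p - 8) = p*(p + 4)*(p^2 - p - 2) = p*(p - 2)*(p + 4)*(p + 1)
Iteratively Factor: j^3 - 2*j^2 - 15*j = (j + 3)*(j^2 - 5*j) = j*(j + 3)*(j - 5)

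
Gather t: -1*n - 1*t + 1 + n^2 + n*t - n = n^2 - 2*n + t*(n - 1) + 1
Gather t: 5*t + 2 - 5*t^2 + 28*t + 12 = -5*t^2 + 33*t + 14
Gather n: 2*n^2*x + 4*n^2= n^2*(2*x + 4)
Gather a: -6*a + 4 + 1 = 5 - 6*a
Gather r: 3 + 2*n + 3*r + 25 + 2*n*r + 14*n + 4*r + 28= 16*n + r*(2*n + 7) + 56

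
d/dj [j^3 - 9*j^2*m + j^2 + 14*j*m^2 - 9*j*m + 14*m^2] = 3*j^2 - 18*j*m + 2*j + 14*m^2 - 9*m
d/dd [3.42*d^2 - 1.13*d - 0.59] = 6.84*d - 1.13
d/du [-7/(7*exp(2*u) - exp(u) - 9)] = (98*exp(u) - 7)*exp(u)/(-7*exp(2*u) + exp(u) + 9)^2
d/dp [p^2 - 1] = 2*p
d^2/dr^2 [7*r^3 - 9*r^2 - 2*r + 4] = 42*r - 18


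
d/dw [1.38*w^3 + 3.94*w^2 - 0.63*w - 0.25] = 4.14*w^2 + 7.88*w - 0.63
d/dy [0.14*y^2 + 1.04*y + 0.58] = 0.28*y + 1.04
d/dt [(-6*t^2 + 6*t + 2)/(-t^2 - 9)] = 2*(3*t^2 + 56*t - 27)/(t^4 + 18*t^2 + 81)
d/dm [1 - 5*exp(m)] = -5*exp(m)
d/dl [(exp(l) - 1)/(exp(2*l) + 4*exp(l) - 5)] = -exp(l)/(exp(2*l) + 10*exp(l) + 25)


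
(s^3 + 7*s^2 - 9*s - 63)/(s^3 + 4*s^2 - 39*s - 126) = (s - 3)/(s - 6)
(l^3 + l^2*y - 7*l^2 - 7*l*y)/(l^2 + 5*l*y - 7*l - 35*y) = l*(l + y)/(l + 5*y)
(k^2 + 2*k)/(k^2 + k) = (k + 2)/(k + 1)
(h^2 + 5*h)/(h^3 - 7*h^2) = (h + 5)/(h*(h - 7))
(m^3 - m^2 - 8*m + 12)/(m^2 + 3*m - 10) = (m^2 + m - 6)/(m + 5)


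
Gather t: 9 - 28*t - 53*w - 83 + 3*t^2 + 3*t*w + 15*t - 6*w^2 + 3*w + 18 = 3*t^2 + t*(3*w - 13) - 6*w^2 - 50*w - 56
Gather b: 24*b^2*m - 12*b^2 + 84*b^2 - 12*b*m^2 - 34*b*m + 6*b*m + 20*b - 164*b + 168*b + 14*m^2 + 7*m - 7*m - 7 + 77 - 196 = b^2*(24*m + 72) + b*(-12*m^2 - 28*m + 24) + 14*m^2 - 126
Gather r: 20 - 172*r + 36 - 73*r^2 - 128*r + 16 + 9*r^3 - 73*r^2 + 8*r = 9*r^3 - 146*r^2 - 292*r + 72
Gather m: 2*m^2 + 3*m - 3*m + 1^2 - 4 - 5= 2*m^2 - 8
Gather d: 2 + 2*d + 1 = 2*d + 3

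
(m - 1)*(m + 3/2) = m^2 + m/2 - 3/2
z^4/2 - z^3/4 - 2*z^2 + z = z*(z/2 + 1)*(z - 2)*(z - 1/2)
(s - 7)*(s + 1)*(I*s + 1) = I*s^3 + s^2 - 6*I*s^2 - 6*s - 7*I*s - 7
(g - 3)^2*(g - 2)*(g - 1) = g^4 - 9*g^3 + 29*g^2 - 39*g + 18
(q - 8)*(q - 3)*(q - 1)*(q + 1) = q^4 - 11*q^3 + 23*q^2 + 11*q - 24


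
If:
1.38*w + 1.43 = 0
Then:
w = -1.04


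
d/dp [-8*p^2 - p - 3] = -16*p - 1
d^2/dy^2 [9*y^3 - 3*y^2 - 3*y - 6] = 54*y - 6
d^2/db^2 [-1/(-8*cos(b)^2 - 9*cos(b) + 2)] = (-256*sin(b)^4 + 273*sin(b)^2 + 252*cos(b) - 54*cos(3*b) + 177)/(-8*sin(b)^2 + 9*cos(b) + 6)^3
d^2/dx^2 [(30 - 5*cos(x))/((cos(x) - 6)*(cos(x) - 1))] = 5*(cos(x) + 2)/(cos(x) - 1)^2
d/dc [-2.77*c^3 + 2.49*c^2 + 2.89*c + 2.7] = -8.31*c^2 + 4.98*c + 2.89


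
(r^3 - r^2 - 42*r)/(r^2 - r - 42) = r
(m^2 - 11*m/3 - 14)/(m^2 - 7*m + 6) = (m + 7/3)/(m - 1)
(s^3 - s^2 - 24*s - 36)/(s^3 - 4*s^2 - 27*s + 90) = (s^2 + 5*s + 6)/(s^2 + 2*s - 15)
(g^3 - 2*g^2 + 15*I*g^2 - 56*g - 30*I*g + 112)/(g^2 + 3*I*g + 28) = (g^2 + g*(-2 + 8*I) - 16*I)/(g - 4*I)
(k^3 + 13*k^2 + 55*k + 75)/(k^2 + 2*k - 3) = (k^2 + 10*k + 25)/(k - 1)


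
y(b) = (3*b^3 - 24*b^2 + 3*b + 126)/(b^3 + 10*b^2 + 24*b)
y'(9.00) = 0.11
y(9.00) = 0.23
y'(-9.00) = 10.63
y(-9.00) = 29.87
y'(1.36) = -2.69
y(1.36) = 1.74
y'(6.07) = 0.09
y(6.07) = -0.09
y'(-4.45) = -236.75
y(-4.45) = -202.00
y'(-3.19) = -73.72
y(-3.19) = 31.01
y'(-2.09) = -9.38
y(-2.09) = 0.80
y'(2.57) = -0.54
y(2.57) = 0.18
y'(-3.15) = -66.06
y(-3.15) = 28.22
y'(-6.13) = 6910.21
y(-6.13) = 875.03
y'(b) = (-3*b^2 - 20*b - 24)*(3*b^3 - 24*b^2 + 3*b + 126)/(b^3 + 10*b^2 + 24*b)^2 + (9*b^2 - 48*b + 3)/(b^3 + 10*b^2 + 24*b)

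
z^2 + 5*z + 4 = (z + 1)*(z + 4)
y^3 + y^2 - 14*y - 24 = (y - 4)*(y + 2)*(y + 3)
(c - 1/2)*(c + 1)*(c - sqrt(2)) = c^3 - sqrt(2)*c^2 + c^2/2 - sqrt(2)*c/2 - c/2 + sqrt(2)/2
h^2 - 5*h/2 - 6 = (h - 4)*(h + 3/2)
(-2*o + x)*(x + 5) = -2*o*x - 10*o + x^2 + 5*x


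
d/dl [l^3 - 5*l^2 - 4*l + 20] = 3*l^2 - 10*l - 4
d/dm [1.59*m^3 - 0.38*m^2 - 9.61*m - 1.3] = 4.77*m^2 - 0.76*m - 9.61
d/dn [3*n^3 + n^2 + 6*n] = 9*n^2 + 2*n + 6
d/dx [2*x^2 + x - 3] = 4*x + 1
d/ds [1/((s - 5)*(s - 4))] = (9 - 2*s)/(s^4 - 18*s^3 + 121*s^2 - 360*s + 400)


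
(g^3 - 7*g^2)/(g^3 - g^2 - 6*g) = g*(7 - g)/(-g^2 + g + 6)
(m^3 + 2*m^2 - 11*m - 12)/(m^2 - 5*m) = (m^3 + 2*m^2 - 11*m - 12)/(m*(m - 5))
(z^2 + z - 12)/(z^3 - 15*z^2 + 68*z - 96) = (z + 4)/(z^2 - 12*z + 32)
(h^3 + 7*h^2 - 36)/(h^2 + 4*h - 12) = h + 3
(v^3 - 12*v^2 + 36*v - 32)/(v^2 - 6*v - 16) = (v^2 - 4*v + 4)/(v + 2)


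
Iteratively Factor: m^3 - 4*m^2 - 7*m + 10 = (m - 1)*(m^2 - 3*m - 10) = (m - 5)*(m - 1)*(m + 2)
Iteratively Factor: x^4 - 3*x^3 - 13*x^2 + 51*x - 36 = (x - 1)*(x^3 - 2*x^2 - 15*x + 36) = (x - 3)*(x - 1)*(x^2 + x - 12) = (x - 3)^2*(x - 1)*(x + 4)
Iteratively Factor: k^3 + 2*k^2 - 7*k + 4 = (k - 1)*(k^2 + 3*k - 4) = (k - 1)^2*(k + 4)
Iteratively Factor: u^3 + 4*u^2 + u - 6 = (u - 1)*(u^2 + 5*u + 6) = (u - 1)*(u + 3)*(u + 2)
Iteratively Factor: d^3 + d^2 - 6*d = (d)*(d^2 + d - 6) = d*(d + 3)*(d - 2)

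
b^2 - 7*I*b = b*(b - 7*I)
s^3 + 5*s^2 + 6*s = s*(s + 2)*(s + 3)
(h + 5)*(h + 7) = h^2 + 12*h + 35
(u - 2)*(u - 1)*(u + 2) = u^3 - u^2 - 4*u + 4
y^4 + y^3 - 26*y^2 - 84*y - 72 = (y - 6)*(y + 2)^2*(y + 3)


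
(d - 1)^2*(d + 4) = d^3 + 2*d^2 - 7*d + 4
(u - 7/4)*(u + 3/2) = u^2 - u/4 - 21/8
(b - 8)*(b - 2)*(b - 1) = b^3 - 11*b^2 + 26*b - 16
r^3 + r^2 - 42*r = r*(r - 6)*(r + 7)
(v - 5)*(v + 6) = v^2 + v - 30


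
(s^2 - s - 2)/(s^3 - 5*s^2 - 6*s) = (s - 2)/(s*(s - 6))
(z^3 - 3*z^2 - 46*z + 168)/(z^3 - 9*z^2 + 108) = (z^2 + 3*z - 28)/(z^2 - 3*z - 18)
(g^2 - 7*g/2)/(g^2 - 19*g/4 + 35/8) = 4*g/(4*g - 5)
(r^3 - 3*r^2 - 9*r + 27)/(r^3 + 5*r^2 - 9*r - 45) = (r - 3)/(r + 5)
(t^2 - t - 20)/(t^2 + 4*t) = (t - 5)/t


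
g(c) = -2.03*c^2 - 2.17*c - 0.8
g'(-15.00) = 58.73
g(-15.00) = -425.00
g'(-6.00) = 22.19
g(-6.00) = -60.86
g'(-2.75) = 9.00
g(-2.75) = -10.18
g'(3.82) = -17.68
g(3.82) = -38.71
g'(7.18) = -31.32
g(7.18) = -121.03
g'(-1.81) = 5.18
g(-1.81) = -3.52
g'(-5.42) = 19.84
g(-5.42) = -48.67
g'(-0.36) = -0.71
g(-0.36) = -0.28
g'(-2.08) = 6.27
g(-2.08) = -5.07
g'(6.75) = -29.58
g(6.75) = -107.94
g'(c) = -4.06*c - 2.17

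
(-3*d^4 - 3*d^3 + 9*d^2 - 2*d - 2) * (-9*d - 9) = 27*d^5 + 54*d^4 - 54*d^3 - 63*d^2 + 36*d + 18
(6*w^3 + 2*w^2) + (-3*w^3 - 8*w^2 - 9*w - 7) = 3*w^3 - 6*w^2 - 9*w - 7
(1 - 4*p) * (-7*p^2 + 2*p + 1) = 28*p^3 - 15*p^2 - 2*p + 1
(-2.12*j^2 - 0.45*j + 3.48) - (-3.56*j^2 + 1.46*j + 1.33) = 1.44*j^2 - 1.91*j + 2.15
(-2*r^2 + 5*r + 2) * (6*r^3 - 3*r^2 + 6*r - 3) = -12*r^5 + 36*r^4 - 15*r^3 + 30*r^2 - 3*r - 6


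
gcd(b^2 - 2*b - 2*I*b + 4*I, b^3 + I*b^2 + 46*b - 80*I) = b - 2*I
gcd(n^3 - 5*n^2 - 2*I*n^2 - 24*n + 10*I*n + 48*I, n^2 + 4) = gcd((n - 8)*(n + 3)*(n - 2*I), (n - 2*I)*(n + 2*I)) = n - 2*I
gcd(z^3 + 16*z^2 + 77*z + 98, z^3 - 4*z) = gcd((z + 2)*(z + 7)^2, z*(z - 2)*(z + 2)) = z + 2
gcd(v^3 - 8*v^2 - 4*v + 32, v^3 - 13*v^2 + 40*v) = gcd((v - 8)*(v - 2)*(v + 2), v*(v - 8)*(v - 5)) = v - 8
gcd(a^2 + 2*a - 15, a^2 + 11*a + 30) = a + 5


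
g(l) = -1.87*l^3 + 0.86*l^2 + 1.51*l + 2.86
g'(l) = -5.61*l^2 + 1.72*l + 1.51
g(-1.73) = 12.50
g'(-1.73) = -18.26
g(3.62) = -69.11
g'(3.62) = -65.78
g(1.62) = -0.39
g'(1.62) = -10.43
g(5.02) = -204.45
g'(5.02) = -131.23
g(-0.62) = 2.70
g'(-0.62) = -1.71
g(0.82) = 3.65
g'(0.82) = -0.85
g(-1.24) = 5.88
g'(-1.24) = -9.25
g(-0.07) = 2.76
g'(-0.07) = 1.36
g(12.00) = -3086.54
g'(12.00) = -785.69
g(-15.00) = 6484.96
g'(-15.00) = -1286.54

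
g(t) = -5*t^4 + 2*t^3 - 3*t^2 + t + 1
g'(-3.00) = 613.00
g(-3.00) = -488.00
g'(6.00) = -4139.00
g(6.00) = -6149.00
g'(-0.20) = 2.60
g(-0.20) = 0.66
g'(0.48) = -2.71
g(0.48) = 0.74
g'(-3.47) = 929.70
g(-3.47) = -847.07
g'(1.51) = -63.24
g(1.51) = -23.44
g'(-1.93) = 178.71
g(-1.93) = -95.86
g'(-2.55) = 386.94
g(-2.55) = -265.63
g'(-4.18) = 1591.61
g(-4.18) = -1728.09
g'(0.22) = -0.24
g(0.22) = 1.08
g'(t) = -20*t^3 + 6*t^2 - 6*t + 1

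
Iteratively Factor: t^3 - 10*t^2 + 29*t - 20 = (t - 4)*(t^2 - 6*t + 5) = (t - 5)*(t - 4)*(t - 1)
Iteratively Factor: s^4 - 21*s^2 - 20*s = (s + 4)*(s^3 - 4*s^2 - 5*s) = s*(s + 4)*(s^2 - 4*s - 5) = s*(s + 1)*(s + 4)*(s - 5)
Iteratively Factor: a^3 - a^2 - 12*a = (a)*(a^2 - a - 12) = a*(a + 3)*(a - 4)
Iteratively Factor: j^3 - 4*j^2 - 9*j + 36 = (j - 3)*(j^2 - j - 12) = (j - 4)*(j - 3)*(j + 3)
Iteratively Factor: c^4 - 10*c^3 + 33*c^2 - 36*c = (c - 3)*(c^3 - 7*c^2 + 12*c) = (c - 3)^2*(c^2 - 4*c) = c*(c - 3)^2*(c - 4)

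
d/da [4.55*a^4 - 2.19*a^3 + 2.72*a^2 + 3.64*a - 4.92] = 18.2*a^3 - 6.57*a^2 + 5.44*a + 3.64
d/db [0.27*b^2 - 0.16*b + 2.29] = 0.54*b - 0.16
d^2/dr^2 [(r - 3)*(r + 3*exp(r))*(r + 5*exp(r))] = 8*r^2*exp(r) + 60*r*exp(2*r) + 8*r*exp(r) + 6*r - 120*exp(2*r) - 32*exp(r) - 6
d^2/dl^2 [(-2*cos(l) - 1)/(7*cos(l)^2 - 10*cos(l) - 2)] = 4*(-441*(1 - cos(2*l))^2*cos(l) - 168*(1 - cos(2*l))^2 - 25*cos(l) - 494*cos(2*l) - 273*cos(3*l) + 98*cos(5*l) + 474)/(20*cos(l) - 7*cos(2*l) - 3)^3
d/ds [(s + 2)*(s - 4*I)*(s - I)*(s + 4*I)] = 4*s^3 + 3*s^2*(2 - I) + 4*s*(8 - I) + 32 - 16*I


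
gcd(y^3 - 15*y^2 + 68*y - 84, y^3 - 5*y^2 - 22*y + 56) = y^2 - 9*y + 14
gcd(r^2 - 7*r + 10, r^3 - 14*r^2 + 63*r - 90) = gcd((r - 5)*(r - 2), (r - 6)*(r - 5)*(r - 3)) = r - 5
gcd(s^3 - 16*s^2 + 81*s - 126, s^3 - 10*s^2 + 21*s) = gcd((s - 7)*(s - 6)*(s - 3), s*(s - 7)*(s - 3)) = s^2 - 10*s + 21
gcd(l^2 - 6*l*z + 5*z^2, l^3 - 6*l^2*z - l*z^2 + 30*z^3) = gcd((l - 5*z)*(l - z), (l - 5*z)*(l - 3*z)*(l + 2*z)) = -l + 5*z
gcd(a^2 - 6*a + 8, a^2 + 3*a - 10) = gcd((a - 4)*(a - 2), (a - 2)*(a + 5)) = a - 2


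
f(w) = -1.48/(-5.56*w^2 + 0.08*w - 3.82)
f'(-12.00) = 0.00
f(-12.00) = 0.00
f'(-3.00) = 0.02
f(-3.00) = 0.03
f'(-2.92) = 0.02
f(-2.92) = 0.03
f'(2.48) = -0.03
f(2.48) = 0.04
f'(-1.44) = 0.10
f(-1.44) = 0.10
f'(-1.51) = 0.09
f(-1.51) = 0.09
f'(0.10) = -0.10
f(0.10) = 0.38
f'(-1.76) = 0.06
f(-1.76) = 0.07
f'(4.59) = -0.01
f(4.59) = 0.01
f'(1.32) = -0.12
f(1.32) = 0.11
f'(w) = -1.48*(11.12*w - 0.08)/(-5.56*w^2 + 0.08*w - 3.82)^2 = (0.1184 - 16.4576*w)/(5.56*w^2 - 0.08*w + 3.82)^2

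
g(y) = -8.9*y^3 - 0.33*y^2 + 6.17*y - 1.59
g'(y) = -26.7*y^2 - 0.66*y + 6.17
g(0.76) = -1.00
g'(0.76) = -9.75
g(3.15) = -263.61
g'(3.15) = -260.84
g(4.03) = -564.60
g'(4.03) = -430.12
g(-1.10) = 3.07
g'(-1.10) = -25.41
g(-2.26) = 85.51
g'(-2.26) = -128.71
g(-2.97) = 210.34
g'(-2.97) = -227.39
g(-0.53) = -3.63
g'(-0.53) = -0.98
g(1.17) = -9.08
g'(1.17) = -31.15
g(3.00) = -226.35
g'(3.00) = -236.11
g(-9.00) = 6404.25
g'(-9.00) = -2150.59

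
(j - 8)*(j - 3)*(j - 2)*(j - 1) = j^4 - 14*j^3 + 59*j^2 - 94*j + 48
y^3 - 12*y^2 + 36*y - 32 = (y - 8)*(y - 2)^2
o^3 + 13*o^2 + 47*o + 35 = (o + 1)*(o + 5)*(o + 7)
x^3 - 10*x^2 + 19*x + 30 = (x - 6)*(x - 5)*(x + 1)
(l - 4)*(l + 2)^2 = l^3 - 12*l - 16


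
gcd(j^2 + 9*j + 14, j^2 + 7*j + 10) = j + 2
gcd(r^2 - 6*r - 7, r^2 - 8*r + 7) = r - 7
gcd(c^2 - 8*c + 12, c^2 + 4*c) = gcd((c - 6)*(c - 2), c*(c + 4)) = 1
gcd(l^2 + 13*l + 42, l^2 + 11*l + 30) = l + 6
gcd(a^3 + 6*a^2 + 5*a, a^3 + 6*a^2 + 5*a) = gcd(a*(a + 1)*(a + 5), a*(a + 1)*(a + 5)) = a^3 + 6*a^2 + 5*a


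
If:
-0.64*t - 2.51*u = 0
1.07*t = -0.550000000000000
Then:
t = -0.51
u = 0.13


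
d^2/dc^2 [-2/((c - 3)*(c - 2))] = 4*(-(c - 3)^2 - (c - 3)*(c - 2) - (c - 2)^2)/((c - 3)^3*(c - 2)^3)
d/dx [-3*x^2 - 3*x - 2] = -6*x - 3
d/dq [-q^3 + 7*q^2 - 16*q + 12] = -3*q^2 + 14*q - 16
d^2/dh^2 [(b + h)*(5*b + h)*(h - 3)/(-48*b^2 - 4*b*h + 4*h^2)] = 3*b*(-268*b^4 - 204*b^3*h + 137*b^3 - 84*b^2*h^2 + 201*b^2*h - 8*b*h^3 + 51*b*h^2 + 7*h^3)/(2*(1728*b^6 + 432*b^5*h - 396*b^4*h^2 - 71*b^3*h^3 + 33*b^2*h^4 + 3*b*h^5 - h^6))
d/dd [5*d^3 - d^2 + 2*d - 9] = 15*d^2 - 2*d + 2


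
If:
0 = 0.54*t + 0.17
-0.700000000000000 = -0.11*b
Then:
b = 6.36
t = -0.31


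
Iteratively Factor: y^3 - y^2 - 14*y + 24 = (y - 3)*(y^2 + 2*y - 8) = (y - 3)*(y + 4)*(y - 2)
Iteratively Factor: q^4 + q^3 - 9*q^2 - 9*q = (q + 3)*(q^3 - 2*q^2 - 3*q) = (q + 1)*(q + 3)*(q^2 - 3*q) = q*(q + 1)*(q + 3)*(q - 3)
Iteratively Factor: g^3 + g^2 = (g)*(g^2 + g) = g^2*(g + 1)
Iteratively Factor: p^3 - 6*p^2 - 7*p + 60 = (p - 4)*(p^2 - 2*p - 15) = (p - 4)*(p + 3)*(p - 5)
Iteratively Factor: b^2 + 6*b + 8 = (b + 4)*(b + 2)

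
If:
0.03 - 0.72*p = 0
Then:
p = 0.04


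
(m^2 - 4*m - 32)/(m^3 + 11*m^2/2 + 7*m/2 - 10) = 2*(m - 8)/(2*m^2 + 3*m - 5)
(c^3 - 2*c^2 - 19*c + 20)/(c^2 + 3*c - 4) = c - 5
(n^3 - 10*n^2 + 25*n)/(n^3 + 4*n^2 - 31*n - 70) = n*(n - 5)/(n^2 + 9*n + 14)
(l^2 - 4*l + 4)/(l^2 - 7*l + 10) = (l - 2)/(l - 5)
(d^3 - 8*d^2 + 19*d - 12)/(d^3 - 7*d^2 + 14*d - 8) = (d - 3)/(d - 2)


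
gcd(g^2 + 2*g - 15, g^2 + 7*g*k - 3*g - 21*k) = g - 3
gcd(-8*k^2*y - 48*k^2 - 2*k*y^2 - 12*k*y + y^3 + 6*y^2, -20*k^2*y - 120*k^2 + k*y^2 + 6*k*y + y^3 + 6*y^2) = -4*k*y - 24*k + y^2 + 6*y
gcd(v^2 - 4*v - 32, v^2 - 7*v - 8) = v - 8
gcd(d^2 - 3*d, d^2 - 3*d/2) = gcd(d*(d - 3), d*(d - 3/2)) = d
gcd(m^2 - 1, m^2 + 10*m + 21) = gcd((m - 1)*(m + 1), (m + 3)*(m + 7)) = 1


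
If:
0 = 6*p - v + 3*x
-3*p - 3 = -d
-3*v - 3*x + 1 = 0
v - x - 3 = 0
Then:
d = 35/6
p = 17/18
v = 5/3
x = -4/3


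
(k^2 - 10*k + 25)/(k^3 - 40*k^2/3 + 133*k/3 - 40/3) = 3*(k - 5)/(3*k^2 - 25*k + 8)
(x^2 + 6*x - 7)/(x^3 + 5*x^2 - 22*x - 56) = (x - 1)/(x^2 - 2*x - 8)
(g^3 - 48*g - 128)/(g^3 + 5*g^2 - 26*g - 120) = (g^2 - 4*g - 32)/(g^2 + g - 30)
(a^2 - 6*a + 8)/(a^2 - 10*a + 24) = (a - 2)/(a - 6)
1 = 1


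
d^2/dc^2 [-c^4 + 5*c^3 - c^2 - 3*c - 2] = -12*c^2 + 30*c - 2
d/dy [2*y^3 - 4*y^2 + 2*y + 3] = 6*y^2 - 8*y + 2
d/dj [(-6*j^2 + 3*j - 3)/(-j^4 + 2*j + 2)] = 3*((1 - 4*j)*(-j^4 + 2*j + 2) - 2*(2*j^3 - 1)*(2*j^2 - j + 1))/(-j^4 + 2*j + 2)^2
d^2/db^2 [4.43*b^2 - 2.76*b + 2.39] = 8.86000000000000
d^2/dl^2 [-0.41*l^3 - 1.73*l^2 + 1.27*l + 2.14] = -2.46*l - 3.46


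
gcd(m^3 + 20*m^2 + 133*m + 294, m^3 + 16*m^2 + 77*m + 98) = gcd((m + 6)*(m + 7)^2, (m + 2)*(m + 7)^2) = m^2 + 14*m + 49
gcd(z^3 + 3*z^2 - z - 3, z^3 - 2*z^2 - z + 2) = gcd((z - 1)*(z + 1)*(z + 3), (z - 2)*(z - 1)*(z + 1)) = z^2 - 1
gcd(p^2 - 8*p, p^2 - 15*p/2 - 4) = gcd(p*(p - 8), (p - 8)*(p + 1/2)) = p - 8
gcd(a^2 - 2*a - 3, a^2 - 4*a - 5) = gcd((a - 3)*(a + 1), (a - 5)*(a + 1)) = a + 1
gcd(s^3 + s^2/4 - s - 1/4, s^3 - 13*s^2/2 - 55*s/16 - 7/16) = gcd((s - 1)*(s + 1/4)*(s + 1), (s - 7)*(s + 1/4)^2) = s + 1/4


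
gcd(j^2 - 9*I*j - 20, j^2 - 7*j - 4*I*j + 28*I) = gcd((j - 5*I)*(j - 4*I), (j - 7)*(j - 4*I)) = j - 4*I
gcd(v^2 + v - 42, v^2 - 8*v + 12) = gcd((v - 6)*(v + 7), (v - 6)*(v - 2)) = v - 6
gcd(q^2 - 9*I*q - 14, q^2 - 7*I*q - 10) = q - 2*I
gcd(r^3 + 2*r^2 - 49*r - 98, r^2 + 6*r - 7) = r + 7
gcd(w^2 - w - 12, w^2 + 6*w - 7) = 1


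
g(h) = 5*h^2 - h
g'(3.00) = 29.00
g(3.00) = 42.00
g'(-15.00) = -151.00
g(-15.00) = 1140.00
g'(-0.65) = -7.50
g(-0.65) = 2.76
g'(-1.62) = -17.20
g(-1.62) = 14.74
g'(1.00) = 9.00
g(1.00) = 4.00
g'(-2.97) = -30.70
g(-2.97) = 47.07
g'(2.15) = 20.50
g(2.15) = 20.96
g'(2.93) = 28.30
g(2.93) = 39.99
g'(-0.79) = -8.90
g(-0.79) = 3.91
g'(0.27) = 1.70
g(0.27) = 0.09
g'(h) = 10*h - 1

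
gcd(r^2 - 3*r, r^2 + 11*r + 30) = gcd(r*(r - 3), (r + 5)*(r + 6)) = 1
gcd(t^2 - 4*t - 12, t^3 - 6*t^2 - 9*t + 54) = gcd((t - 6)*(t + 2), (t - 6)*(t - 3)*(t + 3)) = t - 6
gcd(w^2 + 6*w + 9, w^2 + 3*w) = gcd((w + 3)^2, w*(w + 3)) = w + 3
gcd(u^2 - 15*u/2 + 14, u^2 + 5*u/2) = 1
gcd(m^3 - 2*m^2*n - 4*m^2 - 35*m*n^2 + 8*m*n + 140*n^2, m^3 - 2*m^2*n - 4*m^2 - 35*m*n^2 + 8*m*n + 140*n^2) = m^3 - 2*m^2*n - 4*m^2 - 35*m*n^2 + 8*m*n + 140*n^2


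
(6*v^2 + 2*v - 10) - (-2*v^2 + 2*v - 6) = 8*v^2 - 4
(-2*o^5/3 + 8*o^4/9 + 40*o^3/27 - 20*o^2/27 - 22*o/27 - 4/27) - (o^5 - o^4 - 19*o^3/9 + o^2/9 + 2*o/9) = -5*o^5/3 + 17*o^4/9 + 97*o^3/27 - 23*o^2/27 - 28*o/27 - 4/27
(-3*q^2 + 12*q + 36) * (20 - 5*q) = 15*q^3 - 120*q^2 + 60*q + 720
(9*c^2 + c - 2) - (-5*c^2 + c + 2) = 14*c^2 - 4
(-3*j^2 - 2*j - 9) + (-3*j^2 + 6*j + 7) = -6*j^2 + 4*j - 2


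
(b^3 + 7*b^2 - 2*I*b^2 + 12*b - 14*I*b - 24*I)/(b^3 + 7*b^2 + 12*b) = (b - 2*I)/b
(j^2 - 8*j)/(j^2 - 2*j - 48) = j/(j + 6)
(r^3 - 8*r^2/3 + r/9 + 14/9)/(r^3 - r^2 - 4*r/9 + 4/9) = (3*r - 7)/(3*r - 2)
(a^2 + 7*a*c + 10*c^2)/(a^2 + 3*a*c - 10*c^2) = (a + 2*c)/(a - 2*c)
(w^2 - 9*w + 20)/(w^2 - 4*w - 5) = (w - 4)/(w + 1)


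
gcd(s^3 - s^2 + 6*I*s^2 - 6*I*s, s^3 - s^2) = s^2 - s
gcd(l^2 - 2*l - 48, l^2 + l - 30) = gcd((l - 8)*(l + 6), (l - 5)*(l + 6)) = l + 6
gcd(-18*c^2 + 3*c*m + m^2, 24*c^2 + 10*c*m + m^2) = 6*c + m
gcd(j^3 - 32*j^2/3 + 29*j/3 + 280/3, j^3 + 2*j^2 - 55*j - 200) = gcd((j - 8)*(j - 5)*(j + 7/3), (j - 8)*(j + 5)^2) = j - 8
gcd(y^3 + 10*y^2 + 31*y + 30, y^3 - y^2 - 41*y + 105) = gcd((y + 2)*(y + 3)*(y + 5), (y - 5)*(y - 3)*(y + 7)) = 1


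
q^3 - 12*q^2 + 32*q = q*(q - 8)*(q - 4)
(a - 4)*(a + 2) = a^2 - 2*a - 8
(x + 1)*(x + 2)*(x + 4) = x^3 + 7*x^2 + 14*x + 8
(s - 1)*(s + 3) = s^2 + 2*s - 3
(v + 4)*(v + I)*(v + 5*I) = v^3 + 4*v^2 + 6*I*v^2 - 5*v + 24*I*v - 20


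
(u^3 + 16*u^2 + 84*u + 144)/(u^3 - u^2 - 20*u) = (u^2 + 12*u + 36)/(u*(u - 5))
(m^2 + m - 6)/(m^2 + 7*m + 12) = (m - 2)/(m + 4)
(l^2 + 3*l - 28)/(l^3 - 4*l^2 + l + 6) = (l^2 + 3*l - 28)/(l^3 - 4*l^2 + l + 6)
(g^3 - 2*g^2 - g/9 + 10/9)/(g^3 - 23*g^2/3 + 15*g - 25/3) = (g + 2/3)/(g - 5)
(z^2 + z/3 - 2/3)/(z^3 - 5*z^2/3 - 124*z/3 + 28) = (z + 1)/(z^2 - z - 42)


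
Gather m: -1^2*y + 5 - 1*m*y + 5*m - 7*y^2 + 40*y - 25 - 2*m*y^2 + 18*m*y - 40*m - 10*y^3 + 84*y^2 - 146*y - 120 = m*(-2*y^2 + 17*y - 35) - 10*y^3 + 77*y^2 - 107*y - 140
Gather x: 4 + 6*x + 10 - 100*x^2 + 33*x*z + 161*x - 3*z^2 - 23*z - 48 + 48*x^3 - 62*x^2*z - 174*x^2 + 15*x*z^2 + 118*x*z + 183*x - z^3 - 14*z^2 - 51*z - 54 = 48*x^3 + x^2*(-62*z - 274) + x*(15*z^2 + 151*z + 350) - z^3 - 17*z^2 - 74*z - 88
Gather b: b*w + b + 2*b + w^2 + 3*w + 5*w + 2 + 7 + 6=b*(w + 3) + w^2 + 8*w + 15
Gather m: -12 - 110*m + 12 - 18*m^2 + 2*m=-18*m^2 - 108*m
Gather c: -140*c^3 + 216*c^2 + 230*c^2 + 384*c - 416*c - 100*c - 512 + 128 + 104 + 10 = -140*c^3 + 446*c^2 - 132*c - 270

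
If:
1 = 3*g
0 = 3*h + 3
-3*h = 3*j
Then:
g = 1/3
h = -1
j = 1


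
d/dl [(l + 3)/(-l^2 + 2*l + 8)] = (-l^2 + 2*l + 2*(l - 1)*(l + 3) + 8)/(-l^2 + 2*l + 8)^2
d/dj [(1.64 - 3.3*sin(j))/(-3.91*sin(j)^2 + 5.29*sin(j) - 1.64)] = (-12.903*sin(j)^2 + 12.8248*sin(j) - 3.2636)*cos(j)/(15.2881*sin(j)^4 - 41.3678*sin(j)^3 + 40.8089*sin(j)^2 - 17.3512*sin(j) + 2.6896)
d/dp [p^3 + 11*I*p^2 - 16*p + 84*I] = 3*p^2 + 22*I*p - 16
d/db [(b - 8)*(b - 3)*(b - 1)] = 3*b^2 - 24*b + 35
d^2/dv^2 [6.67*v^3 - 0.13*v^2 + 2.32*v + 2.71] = 40.02*v - 0.26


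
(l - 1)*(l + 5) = l^2 + 4*l - 5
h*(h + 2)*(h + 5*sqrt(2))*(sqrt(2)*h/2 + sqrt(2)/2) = sqrt(2)*h^4/2 + 3*sqrt(2)*h^3/2 + 5*h^3 + sqrt(2)*h^2 + 15*h^2 + 10*h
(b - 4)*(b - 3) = b^2 - 7*b + 12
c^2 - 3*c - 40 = (c - 8)*(c + 5)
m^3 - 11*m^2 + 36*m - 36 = (m - 6)*(m - 3)*(m - 2)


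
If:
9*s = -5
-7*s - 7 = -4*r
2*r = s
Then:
No Solution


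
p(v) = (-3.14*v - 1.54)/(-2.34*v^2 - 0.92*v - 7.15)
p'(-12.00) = -0.01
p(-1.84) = -0.32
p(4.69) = 0.26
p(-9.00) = -0.14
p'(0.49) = 0.24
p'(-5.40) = -0.03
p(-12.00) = -0.11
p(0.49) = 0.38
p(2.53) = 0.39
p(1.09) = 0.45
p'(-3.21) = -0.04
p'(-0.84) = 0.34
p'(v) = (-3.14*v - 1.54)*(4.68*v + 0.92)/(-2.34*v^2 - 0.92*v - 7.15)^2 - 3.14/(-2.34*v^2 - 0.92*v - 7.15)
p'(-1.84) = 0.05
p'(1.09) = 0.04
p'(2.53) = -0.07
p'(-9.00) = -0.01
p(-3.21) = -0.30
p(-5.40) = -0.22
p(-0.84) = -0.14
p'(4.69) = -0.04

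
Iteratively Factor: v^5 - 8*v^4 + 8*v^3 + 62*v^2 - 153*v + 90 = (v - 5)*(v^4 - 3*v^3 - 7*v^2 + 27*v - 18) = (v - 5)*(v - 2)*(v^3 - v^2 - 9*v + 9) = (v - 5)*(v - 3)*(v - 2)*(v^2 + 2*v - 3) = (v - 5)*(v - 3)*(v - 2)*(v - 1)*(v + 3)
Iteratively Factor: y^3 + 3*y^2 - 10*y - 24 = (y - 3)*(y^2 + 6*y + 8) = (y - 3)*(y + 4)*(y + 2)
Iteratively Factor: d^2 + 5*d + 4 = (d + 1)*(d + 4)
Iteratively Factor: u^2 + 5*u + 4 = (u + 1)*(u + 4)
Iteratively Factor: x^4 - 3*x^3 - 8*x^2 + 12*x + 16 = (x + 1)*(x^3 - 4*x^2 - 4*x + 16) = (x - 4)*(x + 1)*(x^2 - 4) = (x - 4)*(x + 1)*(x + 2)*(x - 2)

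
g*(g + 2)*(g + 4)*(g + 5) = g^4 + 11*g^3 + 38*g^2 + 40*g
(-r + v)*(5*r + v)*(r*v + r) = -5*r^3*v - 5*r^3 + 4*r^2*v^2 + 4*r^2*v + r*v^3 + r*v^2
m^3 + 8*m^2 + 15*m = m*(m + 3)*(m + 5)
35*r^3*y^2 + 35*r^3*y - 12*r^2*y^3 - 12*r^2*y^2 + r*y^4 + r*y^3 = y*(-7*r + y)*(-5*r + y)*(r*y + r)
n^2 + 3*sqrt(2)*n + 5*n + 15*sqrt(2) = (n + 5)*(n + 3*sqrt(2))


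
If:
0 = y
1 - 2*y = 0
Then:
No Solution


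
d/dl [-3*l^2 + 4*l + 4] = 4 - 6*l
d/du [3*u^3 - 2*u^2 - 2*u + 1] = 9*u^2 - 4*u - 2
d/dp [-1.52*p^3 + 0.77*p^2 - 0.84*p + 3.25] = -4.56*p^2 + 1.54*p - 0.84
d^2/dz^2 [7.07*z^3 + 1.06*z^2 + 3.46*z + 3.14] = 42.42*z + 2.12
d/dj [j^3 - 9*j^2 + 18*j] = 3*j^2 - 18*j + 18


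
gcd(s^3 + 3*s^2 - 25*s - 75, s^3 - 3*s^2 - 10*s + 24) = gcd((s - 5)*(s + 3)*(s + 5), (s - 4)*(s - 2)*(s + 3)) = s + 3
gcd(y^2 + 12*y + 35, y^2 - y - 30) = y + 5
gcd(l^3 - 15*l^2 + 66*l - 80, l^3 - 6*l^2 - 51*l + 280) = l^2 - 13*l + 40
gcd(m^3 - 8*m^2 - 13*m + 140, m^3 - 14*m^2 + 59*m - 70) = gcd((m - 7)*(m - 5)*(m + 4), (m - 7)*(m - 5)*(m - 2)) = m^2 - 12*m + 35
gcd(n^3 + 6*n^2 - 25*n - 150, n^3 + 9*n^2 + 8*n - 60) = n^2 + 11*n + 30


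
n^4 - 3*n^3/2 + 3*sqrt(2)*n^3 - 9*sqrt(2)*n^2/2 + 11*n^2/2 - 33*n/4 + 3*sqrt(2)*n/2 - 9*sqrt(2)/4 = (n - 3/2)*(n + sqrt(2)/2)*(n + sqrt(2))*(n + 3*sqrt(2)/2)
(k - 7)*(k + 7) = k^2 - 49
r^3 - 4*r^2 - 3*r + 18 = (r - 3)^2*(r + 2)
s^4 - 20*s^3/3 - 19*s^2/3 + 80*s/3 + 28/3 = (s - 7)*(s - 2)*(s + 1/3)*(s + 2)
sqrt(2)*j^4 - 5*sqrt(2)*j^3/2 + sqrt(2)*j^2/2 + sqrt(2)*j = j*(j - 2)*(j - 1)*(sqrt(2)*j + sqrt(2)/2)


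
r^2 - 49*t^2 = (r - 7*t)*(r + 7*t)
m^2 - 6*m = m*(m - 6)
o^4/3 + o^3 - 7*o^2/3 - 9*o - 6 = (o/3 + 1)*(o - 3)*(o + 1)*(o + 2)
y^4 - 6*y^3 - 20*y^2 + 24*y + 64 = (y - 8)*(y - 2)*(y + 2)^2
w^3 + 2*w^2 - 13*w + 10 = (w - 2)*(w - 1)*(w + 5)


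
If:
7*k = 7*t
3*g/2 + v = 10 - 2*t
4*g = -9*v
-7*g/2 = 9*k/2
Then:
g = -20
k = 140/9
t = 140/9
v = 80/9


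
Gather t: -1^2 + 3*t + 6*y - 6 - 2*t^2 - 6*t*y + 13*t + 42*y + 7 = -2*t^2 + t*(16 - 6*y) + 48*y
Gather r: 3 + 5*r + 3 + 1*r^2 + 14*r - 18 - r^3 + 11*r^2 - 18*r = -r^3 + 12*r^2 + r - 12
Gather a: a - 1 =a - 1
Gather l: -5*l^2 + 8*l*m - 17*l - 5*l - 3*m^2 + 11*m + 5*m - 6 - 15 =-5*l^2 + l*(8*m - 22) - 3*m^2 + 16*m - 21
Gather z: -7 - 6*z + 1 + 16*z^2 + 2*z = 16*z^2 - 4*z - 6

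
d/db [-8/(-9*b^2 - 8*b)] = 16*(-9*b - 4)/(b^2*(9*b + 8)^2)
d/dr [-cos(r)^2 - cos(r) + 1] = sin(r) + sin(2*r)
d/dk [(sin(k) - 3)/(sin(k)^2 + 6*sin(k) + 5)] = (6*sin(k) + cos(k)^2 + 22)*cos(k)/(sin(k)^2 + 6*sin(k) + 5)^2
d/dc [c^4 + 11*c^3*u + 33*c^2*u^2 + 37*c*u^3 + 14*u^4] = 4*c^3 + 33*c^2*u + 66*c*u^2 + 37*u^3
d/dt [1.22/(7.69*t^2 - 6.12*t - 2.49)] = (7.4664 - 18.7636*t)/(-7.69*t^2 + 6.12*t + 2.49)^2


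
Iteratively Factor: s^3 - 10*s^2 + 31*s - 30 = (s - 5)*(s^2 - 5*s + 6) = (s - 5)*(s - 3)*(s - 2)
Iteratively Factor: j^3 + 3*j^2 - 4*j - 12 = (j + 3)*(j^2 - 4) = (j + 2)*(j + 3)*(j - 2)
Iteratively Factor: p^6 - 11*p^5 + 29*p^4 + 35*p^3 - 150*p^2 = (p)*(p^5 - 11*p^4 + 29*p^3 + 35*p^2 - 150*p) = p*(p - 3)*(p^4 - 8*p^3 + 5*p^2 + 50*p) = p^2*(p - 3)*(p^3 - 8*p^2 + 5*p + 50) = p^2*(p - 5)*(p - 3)*(p^2 - 3*p - 10) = p^2*(p - 5)^2*(p - 3)*(p + 2)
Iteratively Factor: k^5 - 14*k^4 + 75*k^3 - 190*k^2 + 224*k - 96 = (k - 2)*(k^4 - 12*k^3 + 51*k^2 - 88*k + 48) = (k - 4)*(k - 2)*(k^3 - 8*k^2 + 19*k - 12) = (k - 4)*(k - 3)*(k - 2)*(k^2 - 5*k + 4) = (k - 4)^2*(k - 3)*(k - 2)*(k - 1)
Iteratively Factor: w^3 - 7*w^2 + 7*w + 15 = (w - 5)*(w^2 - 2*w - 3) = (w - 5)*(w - 3)*(w + 1)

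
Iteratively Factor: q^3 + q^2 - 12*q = (q - 3)*(q^2 + 4*q) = (q - 3)*(q + 4)*(q)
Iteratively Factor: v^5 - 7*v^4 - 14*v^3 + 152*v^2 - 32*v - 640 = (v + 2)*(v^4 - 9*v^3 + 4*v^2 + 144*v - 320) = (v - 5)*(v + 2)*(v^3 - 4*v^2 - 16*v + 64) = (v - 5)*(v - 4)*(v + 2)*(v^2 - 16) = (v - 5)*(v - 4)*(v + 2)*(v + 4)*(v - 4)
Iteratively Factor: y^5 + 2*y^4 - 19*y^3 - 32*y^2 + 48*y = (y + 4)*(y^4 - 2*y^3 - 11*y^2 + 12*y) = (y - 1)*(y + 4)*(y^3 - y^2 - 12*y) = y*(y - 1)*(y + 4)*(y^2 - y - 12) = y*(y - 4)*(y - 1)*(y + 4)*(y + 3)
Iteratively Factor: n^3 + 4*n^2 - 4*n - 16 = (n - 2)*(n^2 + 6*n + 8) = (n - 2)*(n + 4)*(n + 2)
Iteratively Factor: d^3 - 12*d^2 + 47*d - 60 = (d - 4)*(d^2 - 8*d + 15) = (d - 4)*(d - 3)*(d - 5)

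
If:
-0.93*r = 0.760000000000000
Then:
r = -0.82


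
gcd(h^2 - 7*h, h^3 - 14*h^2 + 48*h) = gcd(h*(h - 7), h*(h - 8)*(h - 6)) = h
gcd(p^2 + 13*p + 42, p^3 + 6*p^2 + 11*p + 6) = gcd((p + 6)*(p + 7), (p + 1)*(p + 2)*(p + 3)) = 1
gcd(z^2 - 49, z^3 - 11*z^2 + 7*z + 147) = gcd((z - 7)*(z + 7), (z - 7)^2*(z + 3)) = z - 7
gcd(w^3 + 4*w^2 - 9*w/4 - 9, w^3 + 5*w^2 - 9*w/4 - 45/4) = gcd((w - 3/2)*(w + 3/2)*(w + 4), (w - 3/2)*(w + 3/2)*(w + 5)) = w^2 - 9/4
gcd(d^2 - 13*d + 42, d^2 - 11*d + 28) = d - 7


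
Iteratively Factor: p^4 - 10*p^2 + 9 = (p + 3)*(p^3 - 3*p^2 - p + 3) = (p + 1)*(p + 3)*(p^2 - 4*p + 3) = (p - 3)*(p + 1)*(p + 3)*(p - 1)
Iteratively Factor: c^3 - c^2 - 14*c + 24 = (c - 2)*(c^2 + c - 12) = (c - 2)*(c + 4)*(c - 3)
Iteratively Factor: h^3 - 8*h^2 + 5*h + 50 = (h + 2)*(h^2 - 10*h + 25) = (h - 5)*(h + 2)*(h - 5)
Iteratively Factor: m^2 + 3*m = (m + 3)*(m)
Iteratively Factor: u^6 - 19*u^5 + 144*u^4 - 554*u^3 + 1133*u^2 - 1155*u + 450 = (u - 2)*(u^5 - 17*u^4 + 110*u^3 - 334*u^2 + 465*u - 225) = (u - 5)*(u - 2)*(u^4 - 12*u^3 + 50*u^2 - 84*u + 45) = (u - 5)*(u - 3)*(u - 2)*(u^3 - 9*u^2 + 23*u - 15) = (u - 5)*(u - 3)^2*(u - 2)*(u^2 - 6*u + 5) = (u - 5)^2*(u - 3)^2*(u - 2)*(u - 1)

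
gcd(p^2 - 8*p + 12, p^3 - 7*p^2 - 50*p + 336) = p - 6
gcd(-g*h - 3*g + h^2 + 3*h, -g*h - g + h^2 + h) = g - h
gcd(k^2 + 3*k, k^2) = k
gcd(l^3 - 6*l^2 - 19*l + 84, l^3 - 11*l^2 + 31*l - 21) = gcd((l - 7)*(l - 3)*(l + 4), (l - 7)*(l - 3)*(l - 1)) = l^2 - 10*l + 21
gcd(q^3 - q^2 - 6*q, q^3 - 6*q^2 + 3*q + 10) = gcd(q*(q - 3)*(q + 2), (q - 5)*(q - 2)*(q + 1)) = 1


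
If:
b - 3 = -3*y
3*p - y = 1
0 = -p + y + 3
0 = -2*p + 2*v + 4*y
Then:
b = 15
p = -1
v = 7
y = -4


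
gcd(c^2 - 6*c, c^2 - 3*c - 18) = c - 6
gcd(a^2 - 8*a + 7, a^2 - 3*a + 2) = a - 1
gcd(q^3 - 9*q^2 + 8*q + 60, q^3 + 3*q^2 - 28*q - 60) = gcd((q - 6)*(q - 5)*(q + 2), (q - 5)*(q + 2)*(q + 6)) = q^2 - 3*q - 10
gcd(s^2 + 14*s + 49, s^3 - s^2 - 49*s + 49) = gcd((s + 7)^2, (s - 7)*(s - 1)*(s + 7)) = s + 7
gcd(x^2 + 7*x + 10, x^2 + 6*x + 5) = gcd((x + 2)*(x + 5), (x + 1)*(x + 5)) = x + 5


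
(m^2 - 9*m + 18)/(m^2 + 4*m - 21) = (m - 6)/(m + 7)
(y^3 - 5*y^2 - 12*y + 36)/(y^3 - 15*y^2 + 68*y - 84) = (y + 3)/(y - 7)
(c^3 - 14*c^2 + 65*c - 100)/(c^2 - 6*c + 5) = (c^2 - 9*c + 20)/(c - 1)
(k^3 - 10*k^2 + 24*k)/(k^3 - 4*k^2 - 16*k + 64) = k*(k - 6)/(k^2 - 16)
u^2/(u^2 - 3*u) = u/(u - 3)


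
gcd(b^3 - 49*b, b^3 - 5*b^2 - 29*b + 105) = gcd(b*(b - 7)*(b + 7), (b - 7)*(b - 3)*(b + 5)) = b - 7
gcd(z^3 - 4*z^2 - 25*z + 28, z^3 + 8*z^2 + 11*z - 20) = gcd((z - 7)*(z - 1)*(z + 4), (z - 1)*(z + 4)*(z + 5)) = z^2 + 3*z - 4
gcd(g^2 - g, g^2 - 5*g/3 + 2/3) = g - 1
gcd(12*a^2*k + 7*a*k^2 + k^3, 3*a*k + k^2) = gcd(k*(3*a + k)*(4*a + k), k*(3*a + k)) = 3*a*k + k^2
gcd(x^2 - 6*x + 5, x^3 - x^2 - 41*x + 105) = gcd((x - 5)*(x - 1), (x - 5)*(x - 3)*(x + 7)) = x - 5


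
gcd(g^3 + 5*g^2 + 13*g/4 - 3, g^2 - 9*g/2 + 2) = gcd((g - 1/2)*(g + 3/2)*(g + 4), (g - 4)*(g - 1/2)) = g - 1/2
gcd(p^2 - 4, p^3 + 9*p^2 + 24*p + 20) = p + 2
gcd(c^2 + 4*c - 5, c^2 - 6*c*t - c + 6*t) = c - 1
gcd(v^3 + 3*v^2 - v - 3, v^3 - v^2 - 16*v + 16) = v - 1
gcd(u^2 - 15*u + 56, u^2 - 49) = u - 7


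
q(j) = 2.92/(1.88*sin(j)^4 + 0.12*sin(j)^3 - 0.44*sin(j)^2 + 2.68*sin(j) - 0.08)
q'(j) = 2.92*(-7.52*sin(j)^3*cos(j) - 0.36*sin(j)^2*cos(j) + 0.88*sin(j)*cos(j) - 2.68*cos(j))/(1.88*sin(j)^4 + 0.12*sin(j)^3 - 0.44*sin(j)^2 + 2.68*sin(j) - 0.08)^2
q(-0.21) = -4.46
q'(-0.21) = -18.69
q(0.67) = 1.69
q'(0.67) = -3.14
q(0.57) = 2.06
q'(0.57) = -4.28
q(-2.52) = -1.83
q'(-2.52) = 1.70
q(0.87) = 1.21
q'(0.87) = -1.81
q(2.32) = 1.31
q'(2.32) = 2.06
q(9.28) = 9.78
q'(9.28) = 83.67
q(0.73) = 1.52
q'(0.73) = -2.65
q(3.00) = 10.05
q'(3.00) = 88.51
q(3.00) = 10.05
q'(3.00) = 88.51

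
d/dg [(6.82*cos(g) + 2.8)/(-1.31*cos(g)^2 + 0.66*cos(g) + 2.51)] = (8.9342*sin(g)^2 - 7.336*cos(g) - 24.2044)*sin(g)/(-1.31*cos(g)^2 + 0.66*cos(g) + 2.51)^2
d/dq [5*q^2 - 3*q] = 10*q - 3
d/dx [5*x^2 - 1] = 10*x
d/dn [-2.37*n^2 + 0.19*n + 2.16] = 0.19 - 4.74*n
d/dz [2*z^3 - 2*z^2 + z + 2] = 6*z^2 - 4*z + 1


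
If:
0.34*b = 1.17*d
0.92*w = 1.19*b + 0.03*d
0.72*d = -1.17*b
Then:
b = 0.00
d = 0.00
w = 0.00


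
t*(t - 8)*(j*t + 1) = j*t^3 - 8*j*t^2 + t^2 - 8*t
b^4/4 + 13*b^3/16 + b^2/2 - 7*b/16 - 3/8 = (b/4 + 1/4)*(b - 3/4)*(b + 1)*(b + 2)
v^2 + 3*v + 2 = (v + 1)*(v + 2)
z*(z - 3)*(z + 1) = z^3 - 2*z^2 - 3*z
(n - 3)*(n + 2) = n^2 - n - 6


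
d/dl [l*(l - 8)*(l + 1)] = 3*l^2 - 14*l - 8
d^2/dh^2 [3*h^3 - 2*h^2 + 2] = 18*h - 4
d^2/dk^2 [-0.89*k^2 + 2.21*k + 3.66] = -1.78000000000000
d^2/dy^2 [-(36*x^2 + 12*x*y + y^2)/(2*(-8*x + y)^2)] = 28*x*(-13*x - y)/(4096*x^4 - 2048*x^3*y + 384*x^2*y^2 - 32*x*y^3 + y^4)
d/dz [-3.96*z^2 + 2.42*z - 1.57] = 2.42 - 7.92*z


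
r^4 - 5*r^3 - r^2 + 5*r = r*(r - 5)*(r - 1)*(r + 1)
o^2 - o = o*(o - 1)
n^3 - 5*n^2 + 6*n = n*(n - 3)*(n - 2)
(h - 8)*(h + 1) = h^2 - 7*h - 8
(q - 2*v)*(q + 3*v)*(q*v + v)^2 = q^4*v^2 + q^3*v^3 + 2*q^3*v^2 - 6*q^2*v^4 + 2*q^2*v^3 + q^2*v^2 - 12*q*v^4 + q*v^3 - 6*v^4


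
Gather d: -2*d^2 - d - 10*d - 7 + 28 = -2*d^2 - 11*d + 21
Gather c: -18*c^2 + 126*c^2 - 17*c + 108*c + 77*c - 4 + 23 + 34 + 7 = 108*c^2 + 168*c + 60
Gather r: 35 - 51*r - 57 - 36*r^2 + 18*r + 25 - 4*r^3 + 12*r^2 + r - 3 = -4*r^3 - 24*r^2 - 32*r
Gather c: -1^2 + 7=6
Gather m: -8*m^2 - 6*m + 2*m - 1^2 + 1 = -8*m^2 - 4*m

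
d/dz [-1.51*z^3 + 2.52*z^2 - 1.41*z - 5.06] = -4.53*z^2 + 5.04*z - 1.41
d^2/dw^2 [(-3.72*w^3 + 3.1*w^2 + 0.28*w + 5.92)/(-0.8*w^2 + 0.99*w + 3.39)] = (3.5527136788005e-15*w^5 - 7.105427357601e-15*w^4 + 22.200424*w^3 + 1.73215199999996*w^2 + 280.079352*w - 113.086068)/(0.512*w^6 - 1.9008*w^5 - 4.15656*w^4 + 15.138981*w^3 + 17.613423*w^2 - 34.131537*w - 38.958219)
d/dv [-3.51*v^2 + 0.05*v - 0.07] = 0.05 - 7.02*v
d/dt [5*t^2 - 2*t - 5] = 10*t - 2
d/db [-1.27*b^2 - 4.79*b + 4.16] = -2.54*b - 4.79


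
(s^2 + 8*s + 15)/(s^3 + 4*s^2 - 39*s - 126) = (s + 5)/(s^2 + s - 42)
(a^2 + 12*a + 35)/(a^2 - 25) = (a + 7)/(a - 5)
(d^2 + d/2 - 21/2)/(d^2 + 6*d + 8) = (2*d^2 + d - 21)/(2*(d^2 + 6*d + 8))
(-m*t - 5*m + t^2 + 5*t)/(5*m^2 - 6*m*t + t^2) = (t + 5)/(-5*m + t)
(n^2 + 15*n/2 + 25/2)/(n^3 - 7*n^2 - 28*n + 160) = (n + 5/2)/(n^2 - 12*n + 32)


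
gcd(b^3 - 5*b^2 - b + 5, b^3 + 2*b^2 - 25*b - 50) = b - 5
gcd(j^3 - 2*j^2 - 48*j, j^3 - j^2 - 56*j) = j^2 - 8*j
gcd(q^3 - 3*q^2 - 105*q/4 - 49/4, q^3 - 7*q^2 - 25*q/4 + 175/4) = q - 7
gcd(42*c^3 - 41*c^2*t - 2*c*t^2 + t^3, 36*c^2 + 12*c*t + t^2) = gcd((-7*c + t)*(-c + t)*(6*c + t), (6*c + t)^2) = 6*c + t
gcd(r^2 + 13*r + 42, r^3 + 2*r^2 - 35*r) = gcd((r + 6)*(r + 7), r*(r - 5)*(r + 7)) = r + 7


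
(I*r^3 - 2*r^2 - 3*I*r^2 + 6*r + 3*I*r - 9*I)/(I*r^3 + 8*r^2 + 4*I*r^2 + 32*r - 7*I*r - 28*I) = (r^2 + 3*r*(-1 + I) - 9*I)/(r^2 + r*(4 - 7*I) - 28*I)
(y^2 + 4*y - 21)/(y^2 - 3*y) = (y + 7)/y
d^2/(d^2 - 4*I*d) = d/(d - 4*I)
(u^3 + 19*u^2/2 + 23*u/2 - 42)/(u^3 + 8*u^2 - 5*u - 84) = (u - 3/2)/(u - 3)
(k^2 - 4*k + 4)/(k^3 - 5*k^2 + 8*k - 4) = 1/(k - 1)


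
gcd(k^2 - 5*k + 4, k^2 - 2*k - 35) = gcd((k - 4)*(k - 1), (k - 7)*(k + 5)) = 1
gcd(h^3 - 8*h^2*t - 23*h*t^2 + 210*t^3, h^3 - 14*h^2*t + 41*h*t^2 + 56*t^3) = -h + 7*t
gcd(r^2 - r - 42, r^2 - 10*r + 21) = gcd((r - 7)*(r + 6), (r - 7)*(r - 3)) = r - 7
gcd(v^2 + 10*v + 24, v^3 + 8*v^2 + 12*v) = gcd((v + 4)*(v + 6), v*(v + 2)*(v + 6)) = v + 6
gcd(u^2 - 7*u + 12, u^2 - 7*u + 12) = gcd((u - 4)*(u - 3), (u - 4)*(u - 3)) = u^2 - 7*u + 12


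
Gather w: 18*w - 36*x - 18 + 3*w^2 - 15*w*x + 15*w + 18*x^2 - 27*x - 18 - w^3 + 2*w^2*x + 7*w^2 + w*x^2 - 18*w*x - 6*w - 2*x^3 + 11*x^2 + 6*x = -w^3 + w^2*(2*x + 10) + w*(x^2 - 33*x + 27) - 2*x^3 + 29*x^2 - 57*x - 36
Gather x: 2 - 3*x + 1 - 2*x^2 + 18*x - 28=-2*x^2 + 15*x - 25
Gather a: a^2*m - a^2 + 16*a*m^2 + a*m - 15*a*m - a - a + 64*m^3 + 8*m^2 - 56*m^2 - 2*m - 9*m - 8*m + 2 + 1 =a^2*(m - 1) + a*(16*m^2 - 14*m - 2) + 64*m^3 - 48*m^2 - 19*m + 3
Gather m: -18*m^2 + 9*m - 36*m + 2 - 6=-18*m^2 - 27*m - 4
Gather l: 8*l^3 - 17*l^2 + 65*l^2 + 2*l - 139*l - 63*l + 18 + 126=8*l^3 + 48*l^2 - 200*l + 144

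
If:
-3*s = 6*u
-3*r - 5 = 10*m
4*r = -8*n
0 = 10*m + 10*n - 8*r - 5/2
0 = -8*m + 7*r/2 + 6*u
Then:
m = -23/64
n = 15/64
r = -15/32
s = 79/192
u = -79/384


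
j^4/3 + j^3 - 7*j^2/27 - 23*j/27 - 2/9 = (j/3 + 1)*(j - 1)*(j + 1/3)*(j + 2/3)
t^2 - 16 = (t - 4)*(t + 4)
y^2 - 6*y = y*(y - 6)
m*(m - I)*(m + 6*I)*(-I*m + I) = -I*m^4 + 5*m^3 + I*m^3 - 5*m^2 - 6*I*m^2 + 6*I*m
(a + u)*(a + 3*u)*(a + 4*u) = a^3 + 8*a^2*u + 19*a*u^2 + 12*u^3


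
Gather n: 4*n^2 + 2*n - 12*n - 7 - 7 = 4*n^2 - 10*n - 14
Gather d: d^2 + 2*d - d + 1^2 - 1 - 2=d^2 + d - 2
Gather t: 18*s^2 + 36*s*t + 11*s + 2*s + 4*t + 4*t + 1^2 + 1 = 18*s^2 + 13*s + t*(36*s + 8) + 2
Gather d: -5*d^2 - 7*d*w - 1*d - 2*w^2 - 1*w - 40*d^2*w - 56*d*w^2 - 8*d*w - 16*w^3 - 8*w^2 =d^2*(-40*w - 5) + d*(-56*w^2 - 15*w - 1) - 16*w^3 - 10*w^2 - w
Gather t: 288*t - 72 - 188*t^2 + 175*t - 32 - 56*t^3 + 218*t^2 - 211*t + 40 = -56*t^3 + 30*t^2 + 252*t - 64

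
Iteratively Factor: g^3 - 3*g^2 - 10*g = (g - 5)*(g^2 + 2*g) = g*(g - 5)*(g + 2)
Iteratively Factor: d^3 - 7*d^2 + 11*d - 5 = (d - 1)*(d^2 - 6*d + 5) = (d - 1)^2*(d - 5)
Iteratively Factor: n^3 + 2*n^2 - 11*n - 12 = (n + 4)*(n^2 - 2*n - 3) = (n - 3)*(n + 4)*(n + 1)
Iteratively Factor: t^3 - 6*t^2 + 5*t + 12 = (t - 3)*(t^2 - 3*t - 4) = (t - 4)*(t - 3)*(t + 1)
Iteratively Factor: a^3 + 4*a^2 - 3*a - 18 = (a - 2)*(a^2 + 6*a + 9) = (a - 2)*(a + 3)*(a + 3)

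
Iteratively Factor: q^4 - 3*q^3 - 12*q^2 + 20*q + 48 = (q - 3)*(q^3 - 12*q - 16) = (q - 3)*(q + 2)*(q^2 - 2*q - 8) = (q - 3)*(q + 2)^2*(q - 4)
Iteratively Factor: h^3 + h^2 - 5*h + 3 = (h - 1)*(h^2 + 2*h - 3) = (h - 1)^2*(h + 3)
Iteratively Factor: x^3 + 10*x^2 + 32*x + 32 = (x + 4)*(x^2 + 6*x + 8) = (x + 2)*(x + 4)*(x + 4)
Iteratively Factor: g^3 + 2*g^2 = (g + 2)*(g^2) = g*(g + 2)*(g)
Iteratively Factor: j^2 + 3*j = (j)*(j + 3)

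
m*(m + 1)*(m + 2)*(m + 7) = m^4 + 10*m^3 + 23*m^2 + 14*m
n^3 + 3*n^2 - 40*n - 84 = (n - 6)*(n + 2)*(n + 7)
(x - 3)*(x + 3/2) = x^2 - 3*x/2 - 9/2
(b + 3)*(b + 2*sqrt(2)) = b^2 + 2*sqrt(2)*b + 3*b + 6*sqrt(2)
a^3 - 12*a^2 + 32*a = a*(a - 8)*(a - 4)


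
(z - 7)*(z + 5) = z^2 - 2*z - 35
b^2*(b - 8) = b^3 - 8*b^2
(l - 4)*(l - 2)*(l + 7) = l^3 + l^2 - 34*l + 56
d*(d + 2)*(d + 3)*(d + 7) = d^4 + 12*d^3 + 41*d^2 + 42*d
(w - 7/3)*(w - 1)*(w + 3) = w^3 - w^2/3 - 23*w/3 + 7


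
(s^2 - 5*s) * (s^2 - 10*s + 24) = s^4 - 15*s^3 + 74*s^2 - 120*s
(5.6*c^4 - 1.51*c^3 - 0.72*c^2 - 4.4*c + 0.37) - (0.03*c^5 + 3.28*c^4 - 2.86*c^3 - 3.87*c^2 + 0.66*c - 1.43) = -0.03*c^5 + 2.32*c^4 + 1.35*c^3 + 3.15*c^2 - 5.06*c + 1.8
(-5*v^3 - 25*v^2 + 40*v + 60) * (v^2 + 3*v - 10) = -5*v^5 - 40*v^4 + 15*v^3 + 430*v^2 - 220*v - 600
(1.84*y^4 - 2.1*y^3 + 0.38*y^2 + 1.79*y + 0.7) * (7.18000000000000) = 13.2112*y^4 - 15.078*y^3 + 2.7284*y^2 + 12.8522*y + 5.026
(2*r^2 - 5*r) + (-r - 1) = 2*r^2 - 6*r - 1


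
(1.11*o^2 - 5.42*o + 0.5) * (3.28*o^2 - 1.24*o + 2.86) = 3.6408*o^4 - 19.154*o^3 + 11.5354*o^2 - 16.1212*o + 1.43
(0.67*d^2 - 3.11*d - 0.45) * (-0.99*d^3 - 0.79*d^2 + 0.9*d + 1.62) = -0.6633*d^5 + 2.5496*d^4 + 3.5054*d^3 - 1.3581*d^2 - 5.4432*d - 0.729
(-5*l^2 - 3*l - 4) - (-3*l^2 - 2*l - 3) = -2*l^2 - l - 1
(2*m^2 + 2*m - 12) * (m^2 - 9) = 2*m^4 + 2*m^3 - 30*m^2 - 18*m + 108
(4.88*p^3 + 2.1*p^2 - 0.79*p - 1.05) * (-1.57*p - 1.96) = -7.6616*p^4 - 12.8618*p^3 - 2.8757*p^2 + 3.1969*p + 2.058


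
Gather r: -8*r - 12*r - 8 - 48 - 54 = -20*r - 110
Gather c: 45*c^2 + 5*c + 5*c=45*c^2 + 10*c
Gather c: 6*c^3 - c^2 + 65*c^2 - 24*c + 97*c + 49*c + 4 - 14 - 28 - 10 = 6*c^3 + 64*c^2 + 122*c - 48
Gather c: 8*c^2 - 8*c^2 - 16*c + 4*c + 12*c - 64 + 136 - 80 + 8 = 0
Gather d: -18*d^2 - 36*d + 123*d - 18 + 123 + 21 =-18*d^2 + 87*d + 126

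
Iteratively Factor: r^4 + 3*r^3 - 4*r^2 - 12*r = (r + 2)*(r^3 + r^2 - 6*r) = (r - 2)*(r + 2)*(r^2 + 3*r) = r*(r - 2)*(r + 2)*(r + 3)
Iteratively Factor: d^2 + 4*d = (d + 4)*(d)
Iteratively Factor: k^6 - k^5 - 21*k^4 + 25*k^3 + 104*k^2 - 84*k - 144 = (k + 4)*(k^5 - 5*k^4 - k^3 + 29*k^2 - 12*k - 36) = (k - 3)*(k + 4)*(k^4 - 2*k^3 - 7*k^2 + 8*k + 12) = (k - 3)*(k - 2)*(k + 4)*(k^3 - 7*k - 6) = (k - 3)*(k - 2)*(k + 2)*(k + 4)*(k^2 - 2*k - 3) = (k - 3)^2*(k - 2)*(k + 2)*(k + 4)*(k + 1)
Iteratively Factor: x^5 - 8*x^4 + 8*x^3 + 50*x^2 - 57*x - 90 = (x - 3)*(x^4 - 5*x^3 - 7*x^2 + 29*x + 30) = (x - 3)*(x + 1)*(x^3 - 6*x^2 - x + 30) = (x - 5)*(x - 3)*(x + 1)*(x^2 - x - 6) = (x - 5)*(x - 3)*(x + 1)*(x + 2)*(x - 3)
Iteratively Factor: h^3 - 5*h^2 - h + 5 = (h - 1)*(h^2 - 4*h - 5) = (h - 5)*(h - 1)*(h + 1)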